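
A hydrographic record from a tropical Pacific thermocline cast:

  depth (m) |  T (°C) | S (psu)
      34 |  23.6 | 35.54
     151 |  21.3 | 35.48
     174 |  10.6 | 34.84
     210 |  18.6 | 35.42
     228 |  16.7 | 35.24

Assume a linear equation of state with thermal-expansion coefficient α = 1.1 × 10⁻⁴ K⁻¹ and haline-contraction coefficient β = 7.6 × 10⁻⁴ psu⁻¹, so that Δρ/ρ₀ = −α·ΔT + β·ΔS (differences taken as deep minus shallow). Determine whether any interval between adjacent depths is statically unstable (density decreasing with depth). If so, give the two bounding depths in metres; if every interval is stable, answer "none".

Evaluate Δρ/ρ₀ = −αΔT + βΔS across each adjacent pair:
  34–151 m: −αΔT+βΔS = −(1.1 × 10⁻⁴)(-2.3)+(7.6 × 10⁻⁴)(-0.06) = 2.1 × 10⁻⁴ → stable
  151–174 m: −αΔT+βΔS = −(1.1 × 10⁻⁴)(-10.7)+(7.6 × 10⁻⁴)(-0.64) = 6.9 × 10⁻⁴ → stable
  174–210 m: −αΔT+βΔS = −(1.1 × 10⁻⁴)(+8.0)+(7.6 × 10⁻⁴)(+0.58) = -4.4 × 10⁻⁴ → UNSTABLE
  210–228 m: −αΔT+βΔS = −(1.1 × 10⁻⁴)(-1.9)+(7.6 × 10⁻⁴)(-0.18) = 7.2 × 10⁻⁵ → stable
The 174–210 m interval has Δρ < 0: lighter water underlies denser water.

174–210 m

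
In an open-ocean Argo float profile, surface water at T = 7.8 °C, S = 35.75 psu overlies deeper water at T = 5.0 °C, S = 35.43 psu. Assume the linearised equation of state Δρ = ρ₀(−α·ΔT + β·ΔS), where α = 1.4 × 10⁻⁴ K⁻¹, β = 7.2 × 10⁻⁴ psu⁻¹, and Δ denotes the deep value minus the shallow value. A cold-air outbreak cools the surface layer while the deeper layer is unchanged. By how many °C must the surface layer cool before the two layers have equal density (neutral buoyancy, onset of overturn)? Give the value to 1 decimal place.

1.2 °C

Neutral buoyancy requires Δρ = 0, i.e. −α(T_deep − T_surf′) + β(S_deep − S_surf) = 0.
T_surf′ = T_deep − (β/α)·ΔS = 5.0 − (7.2 × 10⁻⁴/1.4 × 10⁻⁴)·(-0.32) = 6.646 °C.
Cooling required: 7.8 − (6.646) = 1.154 °C.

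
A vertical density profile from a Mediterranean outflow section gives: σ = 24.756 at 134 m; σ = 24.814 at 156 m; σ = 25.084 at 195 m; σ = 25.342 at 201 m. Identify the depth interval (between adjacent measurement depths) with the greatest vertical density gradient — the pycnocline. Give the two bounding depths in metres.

Compute the density gradient over each adjacent pair:
  134–156 m: Δρ/Δz = 0.058/22 = 2.6 × 10⁻³ kg m⁻⁴
  156–195 m: Δρ/Δz = 0.270/39 = 6.9 × 10⁻³ kg m⁻⁴
  195–201 m: Δρ/Δz = 0.258/6 = 0.043 kg m⁻⁴
The largest gradient is in the 195–201 m interval — the pycnocline.

195–201 m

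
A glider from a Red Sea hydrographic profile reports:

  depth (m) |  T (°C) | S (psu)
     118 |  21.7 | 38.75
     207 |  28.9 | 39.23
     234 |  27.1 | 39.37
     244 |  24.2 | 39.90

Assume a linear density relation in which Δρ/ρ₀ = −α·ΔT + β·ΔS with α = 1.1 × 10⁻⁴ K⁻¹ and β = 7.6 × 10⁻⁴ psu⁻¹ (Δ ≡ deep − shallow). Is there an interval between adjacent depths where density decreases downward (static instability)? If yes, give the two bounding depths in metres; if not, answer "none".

118–207 m

Evaluate Δρ/ρ₀ = −αΔT + βΔS across each adjacent pair:
  118–207 m: −αΔT+βΔS = −(1.1 × 10⁻⁴)(+7.2)+(7.6 × 10⁻⁴)(+0.48) = -4.3 × 10⁻⁴ → UNSTABLE
  207–234 m: −αΔT+βΔS = −(1.1 × 10⁻⁴)(-1.8)+(7.6 × 10⁻⁴)(+0.14) = 3.0 × 10⁻⁴ → stable
  234–244 m: −αΔT+βΔS = −(1.1 × 10⁻⁴)(-2.9)+(7.6 × 10⁻⁴)(+0.53) = 7.2 × 10⁻⁴ → stable
The 118–207 m interval has Δρ < 0: lighter water underlies denser water.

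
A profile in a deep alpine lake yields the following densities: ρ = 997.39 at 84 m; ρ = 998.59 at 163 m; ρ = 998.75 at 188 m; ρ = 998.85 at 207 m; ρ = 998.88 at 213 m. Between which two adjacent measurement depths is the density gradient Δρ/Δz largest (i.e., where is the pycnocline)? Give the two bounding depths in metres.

84–163 m

Compute the density gradient over each adjacent pair:
  84–163 m: Δρ/Δz = 1.20/79 = 0.015 kg m⁻⁴
  163–188 m: Δρ/Δz = 0.16/25 = 6.4 × 10⁻³ kg m⁻⁴
  188–207 m: Δρ/Δz = 0.10/19 = 5.3 × 10⁻³ kg m⁻⁴
  207–213 m: Δρ/Δz = 0.03/6 = 5.0 × 10⁻³ kg m⁻⁴
The largest gradient is in the 84–163 m interval — the pycnocline.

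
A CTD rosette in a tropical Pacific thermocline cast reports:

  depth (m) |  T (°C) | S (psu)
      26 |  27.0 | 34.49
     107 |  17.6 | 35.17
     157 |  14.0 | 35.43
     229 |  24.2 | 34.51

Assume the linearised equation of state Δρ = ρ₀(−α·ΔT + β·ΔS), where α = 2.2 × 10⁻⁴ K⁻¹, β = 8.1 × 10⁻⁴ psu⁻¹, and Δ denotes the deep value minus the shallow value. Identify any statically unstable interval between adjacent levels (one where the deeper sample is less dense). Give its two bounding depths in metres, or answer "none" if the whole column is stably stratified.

Evaluate Δρ/ρ₀ = −αΔT + βΔS across each adjacent pair:
  26–107 m: −αΔT+βΔS = −(2.2 × 10⁻⁴)(-9.4)+(8.1 × 10⁻⁴)(+0.68) = 2.6 × 10⁻³ → stable
  107–157 m: −αΔT+βΔS = −(2.2 × 10⁻⁴)(-3.6)+(8.1 × 10⁻⁴)(+0.26) = 1.0 × 10⁻³ → stable
  157–229 m: −αΔT+βΔS = −(2.2 × 10⁻⁴)(+10.2)+(8.1 × 10⁻⁴)(-0.92) = -3.0 × 10⁻³ → UNSTABLE
The 157–229 m interval has Δρ < 0: lighter water underlies denser water.

157–229 m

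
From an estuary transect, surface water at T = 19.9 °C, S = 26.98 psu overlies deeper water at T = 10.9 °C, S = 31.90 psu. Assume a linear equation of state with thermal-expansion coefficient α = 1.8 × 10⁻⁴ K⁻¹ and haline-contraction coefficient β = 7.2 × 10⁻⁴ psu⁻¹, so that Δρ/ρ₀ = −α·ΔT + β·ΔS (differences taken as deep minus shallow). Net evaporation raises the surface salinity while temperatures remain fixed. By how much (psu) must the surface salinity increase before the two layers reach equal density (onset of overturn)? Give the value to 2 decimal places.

Neutral buoyancy requires −α(T_deep − T_surf) + β(S_deep − S_surf′) = 0.
S_surf′ = S_deep − (α/β)·ΔT = 31.90 − (1.8 × 10⁻⁴/7.2 × 10⁻⁴)·(-9.0) = 34.1500 psu.
Increase required: 34.1500 − 26.98 = 7.1700 psu.

7.17 psu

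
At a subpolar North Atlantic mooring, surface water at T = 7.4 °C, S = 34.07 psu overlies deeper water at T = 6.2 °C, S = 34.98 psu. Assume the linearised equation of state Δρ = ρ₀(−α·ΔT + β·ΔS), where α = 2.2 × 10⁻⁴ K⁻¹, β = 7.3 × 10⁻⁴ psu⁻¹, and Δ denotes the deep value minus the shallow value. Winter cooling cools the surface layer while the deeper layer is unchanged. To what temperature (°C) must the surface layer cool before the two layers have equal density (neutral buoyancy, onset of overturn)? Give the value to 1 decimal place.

Neutral buoyancy requires Δρ = 0, i.e. −α(T_deep − T_surf′) + β(S_deep − S_surf) = 0.
T_surf′ = T_deep − (β/α)·ΔS = 6.2 − (7.3 × 10⁻⁴/2.2 × 10⁻⁴)·(+0.91) = 3.180 °C.
Cooling required: 7.4 − (3.180) = 4.220 °C.

3.2 °C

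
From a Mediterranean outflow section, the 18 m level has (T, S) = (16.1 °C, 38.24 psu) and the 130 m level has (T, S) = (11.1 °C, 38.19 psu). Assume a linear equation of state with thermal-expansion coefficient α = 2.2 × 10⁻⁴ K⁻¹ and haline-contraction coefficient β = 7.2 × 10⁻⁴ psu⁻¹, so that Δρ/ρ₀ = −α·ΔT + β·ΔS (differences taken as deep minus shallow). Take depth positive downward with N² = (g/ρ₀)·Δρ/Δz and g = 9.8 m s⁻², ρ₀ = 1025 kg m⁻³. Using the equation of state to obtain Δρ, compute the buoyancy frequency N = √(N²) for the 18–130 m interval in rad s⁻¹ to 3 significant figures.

9.65 × 10⁻³ rad s⁻¹

ΔT = -5.0 K, ΔS = -0.05 psu (deep − shallow).
Δρ/ρ₀ = −αΔT + βΔS = 1.10 × 10⁻³ − 3.60 × 10⁻⁵ = 1.064 × 10⁻³, so Δρ ≈ 1.091 kg m⁻³.
N² = (g/ρ₀)·Δρ/Δz = g·(Δρ/ρ₀)/Δz = 9.8 × 1.064 × 10⁻³ / 112 = 9.3100 × 10⁻⁵ s⁻².
N = √(9.3100 × 10⁻⁵) = 9.6488 × 10⁻³ rad s⁻¹ ≈ 9.65 × 10⁻³ rad s⁻¹.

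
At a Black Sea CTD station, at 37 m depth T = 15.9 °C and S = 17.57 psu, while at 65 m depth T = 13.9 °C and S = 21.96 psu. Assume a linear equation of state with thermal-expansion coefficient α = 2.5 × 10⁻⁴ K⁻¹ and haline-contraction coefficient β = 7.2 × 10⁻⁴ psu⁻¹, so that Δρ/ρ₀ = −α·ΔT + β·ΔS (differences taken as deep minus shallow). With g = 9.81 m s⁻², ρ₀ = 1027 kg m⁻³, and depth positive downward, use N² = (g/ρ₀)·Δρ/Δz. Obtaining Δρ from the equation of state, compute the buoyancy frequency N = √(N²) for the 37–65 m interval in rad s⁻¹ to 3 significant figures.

0.0358 rad s⁻¹

ΔT = -2.0 K, ΔS = +4.39 psu (deep − shallow).
Δρ/ρ₀ = −αΔT + βΔS = 5.00 × 10⁻⁴ + 3.1608 × 10⁻³ = 3.6608 × 10⁻³, so Δρ ≈ 3.760 kg m⁻³.
N² = (g/ρ₀)·Δρ/Δz = g·(Δρ/ρ₀)/Δz = 9.81 × 3.6608 × 10⁻³ / 28 = 1.2826 × 10⁻³ s⁻².
N = √(1.2826 × 10⁻³) = 0.035813 rad s⁻¹ ≈ 0.0358 rad s⁻¹.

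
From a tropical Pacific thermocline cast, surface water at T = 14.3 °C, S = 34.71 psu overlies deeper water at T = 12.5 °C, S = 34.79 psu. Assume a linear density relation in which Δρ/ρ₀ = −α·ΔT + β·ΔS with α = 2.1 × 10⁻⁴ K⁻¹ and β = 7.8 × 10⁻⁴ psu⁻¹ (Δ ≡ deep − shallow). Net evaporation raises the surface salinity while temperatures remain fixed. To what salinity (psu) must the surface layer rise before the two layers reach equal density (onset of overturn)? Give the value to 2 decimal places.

35.27 psu

Neutral buoyancy requires −α(T_deep − T_surf) + β(S_deep − S_surf′) = 0.
S_surf′ = S_deep − (α/β)·ΔT = 34.79 − (2.1 × 10⁻⁴/7.8 × 10⁻⁴)·(-1.8) = 35.2746 psu.
Increase required: 35.2746 − 34.71 = 0.5646 psu.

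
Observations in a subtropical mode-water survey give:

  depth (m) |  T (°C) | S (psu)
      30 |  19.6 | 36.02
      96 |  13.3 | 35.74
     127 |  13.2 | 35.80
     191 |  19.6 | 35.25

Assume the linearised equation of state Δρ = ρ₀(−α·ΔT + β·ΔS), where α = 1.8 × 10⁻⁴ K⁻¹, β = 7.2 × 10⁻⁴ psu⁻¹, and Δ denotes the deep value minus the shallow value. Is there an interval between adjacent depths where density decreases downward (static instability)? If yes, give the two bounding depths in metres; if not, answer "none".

Evaluate Δρ/ρ₀ = −αΔT + βΔS across each adjacent pair:
  30–96 m: −αΔT+βΔS = −(1.8 × 10⁻⁴)(-6.3)+(7.2 × 10⁻⁴)(-0.28) = 9.3 × 10⁻⁴ → stable
  96–127 m: −αΔT+βΔS = −(1.8 × 10⁻⁴)(-0.1)+(7.2 × 10⁻⁴)(+0.06) = 6.1 × 10⁻⁵ → stable
  127–191 m: −αΔT+βΔS = −(1.8 × 10⁻⁴)(+6.4)+(7.2 × 10⁻⁴)(-0.55) = -1.5 × 10⁻³ → UNSTABLE
The 127–191 m interval has Δρ < 0: lighter water underlies denser water.

127–191 m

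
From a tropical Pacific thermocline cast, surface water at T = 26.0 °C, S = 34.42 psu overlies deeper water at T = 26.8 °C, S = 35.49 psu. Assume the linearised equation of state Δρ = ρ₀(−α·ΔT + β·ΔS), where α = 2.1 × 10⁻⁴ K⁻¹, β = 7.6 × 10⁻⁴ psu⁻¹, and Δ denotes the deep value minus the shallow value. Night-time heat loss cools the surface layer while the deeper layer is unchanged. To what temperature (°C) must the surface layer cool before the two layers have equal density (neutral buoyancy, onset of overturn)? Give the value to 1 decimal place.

22.9 °C

Neutral buoyancy requires Δρ = 0, i.e. −α(T_deep − T_surf′) + β(S_deep − S_surf) = 0.
T_surf′ = T_deep − (β/α)·ΔS = 26.8 − (7.6 × 10⁻⁴/2.1 × 10⁻⁴)·(+1.07) = 22.928 °C.
Cooling required: 26.0 − (22.928) = 3.072 °C.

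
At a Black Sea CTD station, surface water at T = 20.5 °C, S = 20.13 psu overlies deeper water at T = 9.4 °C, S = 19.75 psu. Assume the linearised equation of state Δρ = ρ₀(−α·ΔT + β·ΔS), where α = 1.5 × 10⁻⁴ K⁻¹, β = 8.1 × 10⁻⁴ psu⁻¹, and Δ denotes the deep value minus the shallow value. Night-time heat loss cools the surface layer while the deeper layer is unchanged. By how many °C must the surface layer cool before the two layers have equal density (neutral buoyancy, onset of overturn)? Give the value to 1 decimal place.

9.0 °C

Neutral buoyancy requires Δρ = 0, i.e. −α(T_deep − T_surf′) + β(S_deep − S_surf) = 0.
T_surf′ = T_deep − (β/α)·ΔS = 9.4 − (8.1 × 10⁻⁴/1.5 × 10⁻⁴)·(-0.38) = 11.452 °C.
Cooling required: 20.5 − (11.452) = 9.048 °C.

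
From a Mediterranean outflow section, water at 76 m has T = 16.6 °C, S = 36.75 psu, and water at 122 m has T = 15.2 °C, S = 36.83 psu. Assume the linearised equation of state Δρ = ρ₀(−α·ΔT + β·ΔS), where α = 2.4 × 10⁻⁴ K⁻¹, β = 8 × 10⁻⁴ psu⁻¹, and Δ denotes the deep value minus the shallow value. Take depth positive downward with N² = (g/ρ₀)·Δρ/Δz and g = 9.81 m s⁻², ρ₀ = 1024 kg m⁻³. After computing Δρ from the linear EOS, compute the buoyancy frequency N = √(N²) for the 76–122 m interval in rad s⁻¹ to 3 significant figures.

ΔT = -1.4 K, ΔS = +0.08 psu (deep − shallow).
Δρ/ρ₀ = −αΔT + βΔS = 3.36 × 10⁻⁴ + 6.40 × 10⁻⁵ = 4.00 × 10⁻⁴, so Δρ ≈ 0.4096 kg m⁻³.
N² = (g/ρ₀)·Δρ/Δz = g·(Δρ/ρ₀)/Δz = 9.81 × 4.00 × 10⁻⁴ / 46 = 8.5304 × 10⁻⁵ s⁻².
N = √(8.5304 × 10⁻⁵) = 9.2360 × 10⁻³ rad s⁻¹ ≈ 9.24 × 10⁻³ rad s⁻¹.

9.24 × 10⁻³ rad s⁻¹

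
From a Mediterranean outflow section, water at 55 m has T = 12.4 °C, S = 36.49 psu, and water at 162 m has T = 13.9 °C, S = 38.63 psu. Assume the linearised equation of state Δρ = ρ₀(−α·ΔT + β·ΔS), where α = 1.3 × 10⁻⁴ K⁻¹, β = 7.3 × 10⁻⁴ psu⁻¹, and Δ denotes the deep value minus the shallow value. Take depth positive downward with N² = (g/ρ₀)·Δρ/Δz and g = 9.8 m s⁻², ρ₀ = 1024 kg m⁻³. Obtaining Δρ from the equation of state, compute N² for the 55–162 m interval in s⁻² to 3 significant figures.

1.25 × 10⁻⁴ s⁻²

ΔT = +1.5 K, ΔS = +2.14 psu (deep − shallow).
Δρ/ρ₀ = −αΔT + βΔS = -1.95 × 10⁻⁴ + 1.5622 × 10⁻³ = 1.3672 × 10⁻³, so Δρ ≈ 1.400 kg m⁻³.
N² = (g/ρ₀)·Δρ/Δz = g·(Δρ/ρ₀)/Δz = 9.8 × 1.3672 × 10⁻³ / 107 = 1.2522 × 10⁻⁴ s⁻² ≈ 1.25 × 10⁻⁴ s⁻².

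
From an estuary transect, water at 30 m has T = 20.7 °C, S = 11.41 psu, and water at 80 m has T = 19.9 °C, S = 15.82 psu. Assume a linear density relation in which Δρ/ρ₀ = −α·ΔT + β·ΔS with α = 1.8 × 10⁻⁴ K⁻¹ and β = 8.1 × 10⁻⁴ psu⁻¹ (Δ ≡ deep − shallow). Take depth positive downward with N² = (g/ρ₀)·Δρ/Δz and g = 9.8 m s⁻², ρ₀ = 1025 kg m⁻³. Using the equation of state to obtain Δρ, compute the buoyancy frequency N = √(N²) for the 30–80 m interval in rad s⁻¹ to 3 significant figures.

ΔT = -0.8 K, ΔS = +4.41 psu (deep − shallow).
Δρ/ρ₀ = −αΔT + βΔS = 1.44 × 10⁻⁴ + 3.5721 × 10⁻³ = 3.7161 × 10⁻³, so Δρ ≈ 3.809 kg m⁻³.
N² = (g/ρ₀)·Δρ/Δz = g·(Δρ/ρ₀)/Δz = 9.8 × 3.7161 × 10⁻³ / 50 = 7.2836 × 10⁻⁴ s⁻².
N = √(7.2836 × 10⁻⁴) = 0.026988 rad s⁻¹ ≈ 0.0270 rad s⁻¹.

0.0270 rad s⁻¹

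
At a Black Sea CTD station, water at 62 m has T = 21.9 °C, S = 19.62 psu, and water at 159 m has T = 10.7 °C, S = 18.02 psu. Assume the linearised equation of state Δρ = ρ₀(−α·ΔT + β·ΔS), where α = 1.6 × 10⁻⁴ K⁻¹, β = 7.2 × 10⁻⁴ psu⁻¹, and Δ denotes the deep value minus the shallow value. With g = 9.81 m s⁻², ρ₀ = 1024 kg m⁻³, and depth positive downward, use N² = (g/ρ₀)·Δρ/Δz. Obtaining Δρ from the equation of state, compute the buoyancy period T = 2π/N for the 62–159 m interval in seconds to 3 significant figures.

781 s

ΔT = -11.2 K, ΔS = -1.60 psu (deep − shallow).
Δρ/ρ₀ = −αΔT + βΔS = 1.792 × 10⁻³ − 1.152 × 10⁻³ = 6.40 × 10⁻⁴, so Δρ ≈ 0.6554 kg m⁻³.
N² = (g/ρ₀)·Δρ/Δz = g·(Δρ/ρ₀)/Δz = 9.81 × 6.40 × 10⁻⁴ / 97 = 6.4726 × 10⁻⁵ s⁻².
N = √(6.4726 × 10⁻⁵) = 8.0452 × 10⁻³ rad s⁻¹ → T = 2π/N = 780.99 s ≈ 781 s.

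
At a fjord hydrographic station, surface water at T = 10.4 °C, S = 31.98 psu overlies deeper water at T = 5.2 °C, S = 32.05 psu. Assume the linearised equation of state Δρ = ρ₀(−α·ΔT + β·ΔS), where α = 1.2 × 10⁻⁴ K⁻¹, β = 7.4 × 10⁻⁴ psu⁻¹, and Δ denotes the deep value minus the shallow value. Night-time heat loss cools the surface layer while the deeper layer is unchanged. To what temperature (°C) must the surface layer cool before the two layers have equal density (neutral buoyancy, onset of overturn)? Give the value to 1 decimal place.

Neutral buoyancy requires Δρ = 0, i.e. −α(T_deep − T_surf′) + β(S_deep − S_surf) = 0.
T_surf′ = T_deep − (β/α)·ΔS = 5.2 − (7.4 × 10⁻⁴/1.2 × 10⁻⁴)·(+0.07) = 4.768 °C.
Cooling required: 10.4 − (4.768) = 5.632 °C.

4.8 °C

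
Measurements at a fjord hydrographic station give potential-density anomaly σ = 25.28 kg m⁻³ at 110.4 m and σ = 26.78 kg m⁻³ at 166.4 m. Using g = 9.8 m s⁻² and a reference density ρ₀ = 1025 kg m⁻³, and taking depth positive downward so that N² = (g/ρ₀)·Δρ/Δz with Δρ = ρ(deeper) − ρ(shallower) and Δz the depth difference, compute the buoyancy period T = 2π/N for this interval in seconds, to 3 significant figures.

Δρ = 1026.78 − 1025.28 = 1.50 kg m⁻³ over Δz = 166.4 − 110.4 = 56 m.
N² = (9.8/1025) × (1.50/56) = 2.5610 × 10⁻⁴ s⁻².
N = √(2.5610 × 10⁻⁴) = 0.016003 rad s⁻¹, so T = 2π/N = 392.63 s ≈ 393 s.

393 s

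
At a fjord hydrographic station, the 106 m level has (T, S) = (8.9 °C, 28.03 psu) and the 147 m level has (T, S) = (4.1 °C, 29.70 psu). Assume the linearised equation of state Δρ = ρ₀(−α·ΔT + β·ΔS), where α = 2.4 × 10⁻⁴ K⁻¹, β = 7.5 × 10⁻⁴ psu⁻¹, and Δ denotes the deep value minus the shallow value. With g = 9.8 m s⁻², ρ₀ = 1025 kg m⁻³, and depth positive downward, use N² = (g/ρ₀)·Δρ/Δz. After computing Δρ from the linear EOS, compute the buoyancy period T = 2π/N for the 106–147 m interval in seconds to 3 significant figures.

262 s

ΔT = -4.8 K, ΔS = +1.67 psu (deep − shallow).
Δρ/ρ₀ = −αΔT + βΔS = 1.152 × 10⁻³ + 1.2525 × 10⁻³ = 2.4045 × 10⁻³, so Δρ ≈ 2.465 kg m⁻³.
N² = (g/ρ₀)·Δρ/Δz = g·(Δρ/ρ₀)/Δz = 9.8 × 2.4045 × 10⁻³ / 41 = 5.7473 × 10⁻⁴ s⁻².
N = √(5.7473 × 10⁻⁴) = 0.023974 rad s⁻¹ → T = 2π/N = 262.08 s ≈ 262 s.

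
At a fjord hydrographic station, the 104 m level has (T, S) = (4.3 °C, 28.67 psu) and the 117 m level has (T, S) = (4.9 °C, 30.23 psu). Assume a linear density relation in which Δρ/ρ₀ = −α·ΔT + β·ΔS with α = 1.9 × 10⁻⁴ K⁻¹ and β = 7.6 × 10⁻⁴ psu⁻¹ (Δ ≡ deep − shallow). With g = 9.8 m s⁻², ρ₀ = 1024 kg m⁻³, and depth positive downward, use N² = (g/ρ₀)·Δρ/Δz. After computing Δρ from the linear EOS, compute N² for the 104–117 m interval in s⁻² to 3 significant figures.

8.08 × 10⁻⁴ s⁻²

ΔT = +0.6 K, ΔS = +1.56 psu (deep − shallow).
Δρ/ρ₀ = −αΔT + βΔS = -1.14 × 10⁻⁴ + 1.1856 × 10⁻³ = 1.0716 × 10⁻³, so Δρ ≈ 1.097 kg m⁻³.
N² = (g/ρ₀)·Δρ/Δz = g·(Δρ/ρ₀)/Δz = 9.8 × 1.0716 × 10⁻³ / 13 = 8.0782 × 10⁻⁴ s⁻² ≈ 8.08 × 10⁻⁴ s⁻².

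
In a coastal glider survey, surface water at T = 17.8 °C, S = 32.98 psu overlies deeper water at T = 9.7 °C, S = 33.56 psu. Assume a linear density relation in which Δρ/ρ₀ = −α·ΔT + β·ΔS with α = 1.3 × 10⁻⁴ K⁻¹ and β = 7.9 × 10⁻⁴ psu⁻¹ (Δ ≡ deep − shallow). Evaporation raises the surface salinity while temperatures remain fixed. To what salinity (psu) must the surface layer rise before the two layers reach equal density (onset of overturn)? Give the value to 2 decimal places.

34.89 psu

Neutral buoyancy requires −α(T_deep − T_surf) + β(S_deep − S_surf′) = 0.
S_surf′ = S_deep − (α/β)·ΔT = 33.56 − (1.3 × 10⁻⁴/7.9 × 10⁻⁴)·(-8.1) = 34.8929 psu.
Increase required: 34.8929 − 32.98 = 1.9129 psu.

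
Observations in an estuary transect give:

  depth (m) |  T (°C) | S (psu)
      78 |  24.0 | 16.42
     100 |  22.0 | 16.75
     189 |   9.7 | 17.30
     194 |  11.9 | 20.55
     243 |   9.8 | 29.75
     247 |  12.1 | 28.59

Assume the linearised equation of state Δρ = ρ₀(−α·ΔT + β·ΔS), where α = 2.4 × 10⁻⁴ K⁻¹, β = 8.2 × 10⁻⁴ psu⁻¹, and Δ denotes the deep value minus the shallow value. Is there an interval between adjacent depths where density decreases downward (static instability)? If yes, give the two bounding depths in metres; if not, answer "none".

243–247 m

Evaluate Δρ/ρ₀ = −αΔT + βΔS across each adjacent pair:
  78–100 m: −αΔT+βΔS = −(2.4 × 10⁻⁴)(-2.0)+(8.2 × 10⁻⁴)(+0.33) = 7.5 × 10⁻⁴ → stable
  100–189 m: −αΔT+βΔS = −(2.4 × 10⁻⁴)(-12.3)+(8.2 × 10⁻⁴)(+0.55) = 3.4 × 10⁻³ → stable
  189–194 m: −αΔT+βΔS = −(2.4 × 10⁻⁴)(+2.2)+(8.2 × 10⁻⁴)(+3.25) = 2.1 × 10⁻³ → stable
  194–243 m: −αΔT+βΔS = −(2.4 × 10⁻⁴)(-2.1)+(8.2 × 10⁻⁴)(+9.20) = 8.0 × 10⁻³ → stable
  243–247 m: −αΔT+βΔS = −(2.4 × 10⁻⁴)(+2.3)+(8.2 × 10⁻⁴)(-1.16) = -1.5 × 10⁻³ → UNSTABLE
The 243–247 m interval has Δρ < 0: lighter water underlies denser water.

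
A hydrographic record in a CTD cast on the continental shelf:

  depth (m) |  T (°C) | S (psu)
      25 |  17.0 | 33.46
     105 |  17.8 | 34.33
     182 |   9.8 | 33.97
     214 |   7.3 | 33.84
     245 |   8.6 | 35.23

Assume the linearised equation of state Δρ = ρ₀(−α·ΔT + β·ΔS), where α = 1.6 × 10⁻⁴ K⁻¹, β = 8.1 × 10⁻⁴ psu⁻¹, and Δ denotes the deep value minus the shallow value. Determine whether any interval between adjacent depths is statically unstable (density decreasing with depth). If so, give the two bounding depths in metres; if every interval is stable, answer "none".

none

Evaluate Δρ/ρ₀ = −αΔT + βΔS across each adjacent pair:
  25–105 m: −αΔT+βΔS = −(1.6 × 10⁻⁴)(+0.8)+(8.1 × 10⁻⁴)(+0.87) = 5.8 × 10⁻⁴ → stable
  105–182 m: −αΔT+βΔS = −(1.6 × 10⁻⁴)(-8.0)+(8.1 × 10⁻⁴)(-0.36) = 9.9 × 10⁻⁴ → stable
  182–214 m: −αΔT+βΔS = −(1.6 × 10⁻⁴)(-2.5)+(8.1 × 10⁻⁴)(-0.13) = 2.9 × 10⁻⁴ → stable
  214–245 m: −αΔT+βΔS = −(1.6 × 10⁻⁴)(+1.3)+(8.1 × 10⁻⁴)(+1.39) = 9.2 × 10⁻⁴ → stable
Every interval has Δρ > 0: the column is stably stratified throughout.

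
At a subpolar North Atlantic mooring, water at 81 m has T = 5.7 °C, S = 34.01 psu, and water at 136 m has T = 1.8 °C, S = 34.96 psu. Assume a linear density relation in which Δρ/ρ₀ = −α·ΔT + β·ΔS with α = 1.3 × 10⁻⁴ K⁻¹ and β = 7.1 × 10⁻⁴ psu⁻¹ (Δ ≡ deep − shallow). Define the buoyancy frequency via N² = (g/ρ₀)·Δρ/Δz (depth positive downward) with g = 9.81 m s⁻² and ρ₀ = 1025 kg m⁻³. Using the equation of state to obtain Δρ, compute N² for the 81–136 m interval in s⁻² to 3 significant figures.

ΔT = -3.9 K, ΔS = +0.95 psu (deep − shallow).
Δρ/ρ₀ = −αΔT + βΔS = 5.07 × 10⁻⁴ + 6.745 × 10⁻⁴ = 1.1815 × 10⁻³, so Δρ ≈ 1.211 kg m⁻³.
N² = (g/ρ₀)·Δρ/Δz = g·(Δρ/ρ₀)/Δz = 9.81 × 1.1815 × 10⁻³ / 55 = 2.1074 × 10⁻⁴ s⁻² ≈ 2.11 × 10⁻⁴ s⁻².

2.11 × 10⁻⁴ s⁻²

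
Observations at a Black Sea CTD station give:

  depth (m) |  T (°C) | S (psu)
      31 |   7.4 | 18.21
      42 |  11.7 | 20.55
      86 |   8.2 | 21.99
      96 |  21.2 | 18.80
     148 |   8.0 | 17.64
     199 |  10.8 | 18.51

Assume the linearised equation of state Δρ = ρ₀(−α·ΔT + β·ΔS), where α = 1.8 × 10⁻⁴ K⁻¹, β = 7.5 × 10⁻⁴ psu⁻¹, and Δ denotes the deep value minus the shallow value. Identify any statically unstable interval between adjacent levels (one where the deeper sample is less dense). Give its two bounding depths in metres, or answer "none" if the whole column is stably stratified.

86–96 m

Evaluate Δρ/ρ₀ = −αΔT + βΔS across each adjacent pair:
  31–42 m: −αΔT+βΔS = −(1.8 × 10⁻⁴)(+4.3)+(7.5 × 10⁻⁴)(+2.34) = 9.8 × 10⁻⁴ → stable
  42–86 m: −αΔT+βΔS = −(1.8 × 10⁻⁴)(-3.5)+(7.5 × 10⁻⁴)(+1.44) = 1.7 × 10⁻³ → stable
  86–96 m: −αΔT+βΔS = −(1.8 × 10⁻⁴)(+13.0)+(7.5 × 10⁻⁴)(-3.19) = -4.7 × 10⁻³ → UNSTABLE
  96–148 m: −αΔT+βΔS = −(1.8 × 10⁻⁴)(-13.2)+(7.5 × 10⁻⁴)(-1.16) = 1.5 × 10⁻³ → stable
  148–199 m: −αΔT+βΔS = −(1.8 × 10⁻⁴)(+2.8)+(7.5 × 10⁻⁴)(+0.87) = 1.5 × 10⁻⁴ → stable
The 86–96 m interval has Δρ < 0: lighter water underlies denser water.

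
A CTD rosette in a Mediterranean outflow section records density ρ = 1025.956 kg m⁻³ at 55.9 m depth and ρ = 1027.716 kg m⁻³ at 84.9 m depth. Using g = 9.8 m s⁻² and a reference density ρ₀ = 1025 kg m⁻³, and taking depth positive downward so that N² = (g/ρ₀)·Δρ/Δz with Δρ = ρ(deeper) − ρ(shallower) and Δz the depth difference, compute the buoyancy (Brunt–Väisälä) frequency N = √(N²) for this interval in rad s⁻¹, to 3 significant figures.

Δρ = 1027.716 − 1025.956 = 1.760 kg m⁻³ over Δz = 84.9 − 55.9 = 29 m.
N² = (9.8/1025) × (1.760/29) = 5.8025 × 10⁻⁴ s⁻².
N = √(5.8025 × 10⁻⁴) = 0.024088 rad s⁻¹ ≈ 0.0241 rad s⁻¹.

0.0241 rad s⁻¹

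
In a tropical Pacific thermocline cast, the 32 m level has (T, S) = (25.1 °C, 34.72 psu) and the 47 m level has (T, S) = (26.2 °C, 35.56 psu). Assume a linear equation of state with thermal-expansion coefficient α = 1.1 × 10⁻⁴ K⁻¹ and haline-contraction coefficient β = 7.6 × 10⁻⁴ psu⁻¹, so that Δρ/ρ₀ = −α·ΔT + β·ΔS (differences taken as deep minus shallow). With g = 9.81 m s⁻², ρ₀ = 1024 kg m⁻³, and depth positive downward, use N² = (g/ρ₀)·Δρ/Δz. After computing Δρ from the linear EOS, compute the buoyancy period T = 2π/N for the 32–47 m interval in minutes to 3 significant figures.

5.69 min

ΔT = +1.1 K, ΔS = +0.84 psu (deep − shallow).
Δρ/ρ₀ = −αΔT + βΔS = -1.21 × 10⁻⁴ + 6.384 × 10⁻⁴ = 5.174 × 10⁻⁴, so Δρ ≈ 0.5298 kg m⁻³.
N² = (g/ρ₀)·Δρ/Δz = g·(Δρ/ρ₀)/Δz = 9.81 × 5.174 × 10⁻⁴ / 15 = 3.3838 × 10⁻⁴ s⁻².
N = √(3.3838 × 10⁻⁴) = 0.018395 rad s⁻¹ → T = 2π/N = 341.57 s = 5.6928 min ≈ 5.69 min.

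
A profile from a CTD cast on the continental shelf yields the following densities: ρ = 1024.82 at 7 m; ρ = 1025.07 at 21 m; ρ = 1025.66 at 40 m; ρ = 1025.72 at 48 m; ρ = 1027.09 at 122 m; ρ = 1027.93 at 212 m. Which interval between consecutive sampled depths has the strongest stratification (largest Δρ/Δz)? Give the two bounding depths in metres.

Compute the density gradient over each adjacent pair:
  7–21 m: Δρ/Δz = 0.25/14 = 0.018 kg m⁻⁴
  21–40 m: Δρ/Δz = 0.59/19 = 0.031 kg m⁻⁴
  40–48 m: Δρ/Δz = 0.06/8 = 7.5 × 10⁻³ kg m⁻⁴
  48–122 m: Δρ/Δz = 1.37/74 = 0.019 kg m⁻⁴
  122–212 m: Δρ/Δz = 0.84/90 = 9.3 × 10⁻³ kg m⁻⁴
The largest gradient is in the 21–40 m interval — the pycnocline.

21–40 m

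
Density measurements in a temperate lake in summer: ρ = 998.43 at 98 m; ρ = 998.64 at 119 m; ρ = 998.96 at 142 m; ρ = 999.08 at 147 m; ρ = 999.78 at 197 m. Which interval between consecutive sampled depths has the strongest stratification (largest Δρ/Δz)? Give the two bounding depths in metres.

142–147 m

Compute the density gradient over each adjacent pair:
  98–119 m: Δρ/Δz = 0.21/21 = 0.010 kg m⁻⁴
  119–142 m: Δρ/Δz = 0.32/23 = 0.014 kg m⁻⁴
  142–147 m: Δρ/Δz = 0.12/5 = 0.024 kg m⁻⁴
  147–197 m: Δρ/Δz = 0.70/50 = 0.014 kg m⁻⁴
The largest gradient is in the 142–147 m interval — the pycnocline.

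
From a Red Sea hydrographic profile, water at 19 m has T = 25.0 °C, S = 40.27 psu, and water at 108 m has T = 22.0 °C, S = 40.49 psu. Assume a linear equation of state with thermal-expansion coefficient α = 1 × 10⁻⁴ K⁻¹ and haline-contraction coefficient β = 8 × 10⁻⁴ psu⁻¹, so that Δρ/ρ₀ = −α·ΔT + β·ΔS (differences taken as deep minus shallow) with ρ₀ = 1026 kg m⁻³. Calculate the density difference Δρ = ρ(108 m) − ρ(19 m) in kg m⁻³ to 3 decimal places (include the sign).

ΔT = -3.0 K, ΔS = +0.22 psu (deep − shallow).
Δρ/ρ₀ = −(1 × 10⁻⁴)(-3.0) + (8 × 10⁻⁴)(+0.22) = 4.76 × 10⁻⁴.
Δρ = 1026 × (4.76 × 10⁻⁴) = +0.488 kg m⁻³.
Positive Δρ: denser below, stable.

+0.488 kg m⁻³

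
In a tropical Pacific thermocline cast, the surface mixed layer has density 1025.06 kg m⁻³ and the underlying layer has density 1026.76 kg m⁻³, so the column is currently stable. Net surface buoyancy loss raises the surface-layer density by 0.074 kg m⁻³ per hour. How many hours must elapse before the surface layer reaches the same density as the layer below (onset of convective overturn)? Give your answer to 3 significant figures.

23.0 hours

Density deficit of the surface layer: 1026.76 − 1025.06 = 1.7 kg m⁻³.
Required change = 1.7 / 0.074 = 23.0 hours.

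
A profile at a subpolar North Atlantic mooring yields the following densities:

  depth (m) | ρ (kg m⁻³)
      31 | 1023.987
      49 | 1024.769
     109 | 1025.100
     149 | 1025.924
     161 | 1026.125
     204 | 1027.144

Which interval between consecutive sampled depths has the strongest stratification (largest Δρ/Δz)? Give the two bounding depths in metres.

31–49 m

Compute the density gradient over each adjacent pair:
  31–49 m: Δρ/Δz = 0.782/18 = 0.043 kg m⁻⁴
  49–109 m: Δρ/Δz = 0.331/60 = 5.5 × 10⁻³ kg m⁻⁴
  109–149 m: Δρ/Δz = 0.824/40 = 0.021 kg m⁻⁴
  149–161 m: Δρ/Δz = 0.201/12 = 0.017 kg m⁻⁴
  161–204 m: Δρ/Δz = 1.019/43 = 0.024 kg m⁻⁴
The largest gradient is in the 31–49 m interval — the pycnocline.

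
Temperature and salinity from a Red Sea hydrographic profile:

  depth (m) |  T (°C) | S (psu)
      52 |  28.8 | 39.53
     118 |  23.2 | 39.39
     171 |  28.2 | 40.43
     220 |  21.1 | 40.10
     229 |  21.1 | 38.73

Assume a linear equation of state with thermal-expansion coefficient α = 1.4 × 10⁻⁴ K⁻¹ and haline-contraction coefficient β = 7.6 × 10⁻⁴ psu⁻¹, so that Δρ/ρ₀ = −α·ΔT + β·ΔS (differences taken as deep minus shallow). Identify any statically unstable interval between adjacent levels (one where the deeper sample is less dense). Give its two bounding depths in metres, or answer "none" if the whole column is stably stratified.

220–229 m

Evaluate Δρ/ρ₀ = −αΔT + βΔS across each adjacent pair:
  52–118 m: −αΔT+βΔS = −(1.4 × 10⁻⁴)(-5.6)+(7.6 × 10⁻⁴)(-0.14) = 6.8 × 10⁻⁴ → stable
  118–171 m: −αΔT+βΔS = −(1.4 × 10⁻⁴)(+5.0)+(7.6 × 10⁻⁴)(+1.04) = 9.0 × 10⁻⁵ → stable
  171–220 m: −αΔT+βΔS = −(1.4 × 10⁻⁴)(-7.1)+(7.6 × 10⁻⁴)(-0.33) = 7.4 × 10⁻⁴ → stable
  220–229 m: −αΔT+βΔS = −(1.4 × 10⁻⁴)(+0.0)+(7.6 × 10⁻⁴)(-1.37) = -1.0 × 10⁻³ → UNSTABLE
The 220–229 m interval has Δρ < 0: lighter water underlies denser water.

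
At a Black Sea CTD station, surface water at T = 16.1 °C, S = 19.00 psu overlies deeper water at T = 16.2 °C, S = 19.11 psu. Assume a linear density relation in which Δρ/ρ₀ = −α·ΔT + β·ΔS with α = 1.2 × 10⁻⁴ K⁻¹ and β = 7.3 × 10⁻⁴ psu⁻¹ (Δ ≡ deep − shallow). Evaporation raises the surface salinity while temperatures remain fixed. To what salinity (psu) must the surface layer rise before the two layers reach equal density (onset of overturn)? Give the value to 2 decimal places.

19.09 psu

Neutral buoyancy requires −α(T_deep − T_surf) + β(S_deep − S_surf′) = 0.
S_surf′ = S_deep − (α/β)·ΔT = 19.11 − (1.2 × 10⁻⁴/7.3 × 10⁻⁴)·(+0.1) = 19.0936 psu.
Increase required: 19.0936 − 19.00 = 0.0936 psu.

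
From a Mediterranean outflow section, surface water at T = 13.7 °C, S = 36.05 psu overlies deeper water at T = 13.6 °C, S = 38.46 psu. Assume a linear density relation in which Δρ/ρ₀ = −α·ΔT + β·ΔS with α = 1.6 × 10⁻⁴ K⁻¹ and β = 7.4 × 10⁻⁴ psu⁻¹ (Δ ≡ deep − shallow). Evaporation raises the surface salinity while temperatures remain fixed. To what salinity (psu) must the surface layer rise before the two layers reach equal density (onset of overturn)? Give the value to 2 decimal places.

Neutral buoyancy requires −α(T_deep − T_surf) + β(S_deep − S_surf′) = 0.
S_surf′ = S_deep − (α/β)·ΔT = 38.46 − (1.6 × 10⁻⁴/7.4 × 10⁻⁴)·(-0.1) = 38.4816 psu.
Increase required: 38.4816 − 36.05 = 2.4316 psu.

38.48 psu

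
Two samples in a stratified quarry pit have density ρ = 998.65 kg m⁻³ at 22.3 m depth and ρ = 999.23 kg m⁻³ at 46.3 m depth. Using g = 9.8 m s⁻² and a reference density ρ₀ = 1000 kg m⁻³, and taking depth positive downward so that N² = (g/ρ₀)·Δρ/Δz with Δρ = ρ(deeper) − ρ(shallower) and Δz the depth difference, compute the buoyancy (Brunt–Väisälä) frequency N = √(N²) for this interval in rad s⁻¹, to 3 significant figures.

Δρ = 999.23 − 998.65 = 0.58 kg m⁻³ over Δz = 46.3 − 22.3 = 24 m.
N² = (9.8/1000) × (0.58/24) = 2.3683 × 10⁻⁴ s⁻².
N = √(2.3683 × 10⁻⁴) = 0.015389 rad s⁻¹ ≈ 0.0154 rad s⁻¹.

0.0154 rad s⁻¹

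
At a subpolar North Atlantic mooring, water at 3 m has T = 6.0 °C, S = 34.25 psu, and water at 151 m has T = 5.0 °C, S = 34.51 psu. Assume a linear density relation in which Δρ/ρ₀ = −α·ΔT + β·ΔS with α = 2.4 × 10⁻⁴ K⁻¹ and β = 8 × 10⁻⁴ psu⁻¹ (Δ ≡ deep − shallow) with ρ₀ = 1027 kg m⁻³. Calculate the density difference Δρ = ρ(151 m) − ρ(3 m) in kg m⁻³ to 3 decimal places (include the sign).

ΔT = -1.0 K, ΔS = +0.26 psu (deep − shallow).
Δρ/ρ₀ = −(2.4 × 10⁻⁴)(-1.0) + (8 × 10⁻⁴)(+0.26) = 4.48 × 10⁻⁴.
Δρ = 1027 × (4.48 × 10⁻⁴) = +0.460 kg m⁻³.
Positive Δρ: denser below, stable.

+0.460 kg m⁻³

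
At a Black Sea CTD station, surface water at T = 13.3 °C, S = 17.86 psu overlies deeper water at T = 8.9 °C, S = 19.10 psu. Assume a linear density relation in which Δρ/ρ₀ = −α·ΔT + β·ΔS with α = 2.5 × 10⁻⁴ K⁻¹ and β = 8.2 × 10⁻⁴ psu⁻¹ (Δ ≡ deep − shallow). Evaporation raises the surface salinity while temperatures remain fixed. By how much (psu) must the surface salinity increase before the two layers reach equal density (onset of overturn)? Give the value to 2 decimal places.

Neutral buoyancy requires −α(T_deep − T_surf) + β(S_deep − S_surf′) = 0.
S_surf′ = S_deep − (α/β)·ΔT = 19.10 − (2.5 × 10⁻⁴/8.2 × 10⁻⁴)·(-4.4) = 20.4415 psu.
Increase required: 20.4415 − 17.86 = 2.5815 psu.

2.58 psu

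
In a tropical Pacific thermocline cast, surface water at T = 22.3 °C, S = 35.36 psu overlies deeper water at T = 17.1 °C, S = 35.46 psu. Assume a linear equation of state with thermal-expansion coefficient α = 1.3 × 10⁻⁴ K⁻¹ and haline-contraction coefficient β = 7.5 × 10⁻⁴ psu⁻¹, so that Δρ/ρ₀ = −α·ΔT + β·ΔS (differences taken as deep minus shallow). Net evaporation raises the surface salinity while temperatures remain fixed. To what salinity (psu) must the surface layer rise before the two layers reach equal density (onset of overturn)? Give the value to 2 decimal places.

Neutral buoyancy requires −α(T_deep − T_surf) + β(S_deep − S_surf′) = 0.
S_surf′ = S_deep − (α/β)·ΔT = 35.46 − (1.3 × 10⁻⁴/7.5 × 10⁻⁴)·(-5.2) = 36.3613 psu.
Increase required: 36.3613 − 35.36 = 1.0013 psu.

36.36 psu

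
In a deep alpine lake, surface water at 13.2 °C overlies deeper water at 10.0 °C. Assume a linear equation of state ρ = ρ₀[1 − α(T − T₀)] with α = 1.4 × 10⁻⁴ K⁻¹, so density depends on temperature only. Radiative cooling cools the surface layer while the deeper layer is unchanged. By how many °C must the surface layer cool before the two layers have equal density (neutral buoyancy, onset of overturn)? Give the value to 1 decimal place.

With temperature the only control, equal density requires T_surf′ = T_deep.
T_surf′ = 10.0 °C.
Cooling required: 13.2 − 10.0 = 3.2 °C.

3.2 °C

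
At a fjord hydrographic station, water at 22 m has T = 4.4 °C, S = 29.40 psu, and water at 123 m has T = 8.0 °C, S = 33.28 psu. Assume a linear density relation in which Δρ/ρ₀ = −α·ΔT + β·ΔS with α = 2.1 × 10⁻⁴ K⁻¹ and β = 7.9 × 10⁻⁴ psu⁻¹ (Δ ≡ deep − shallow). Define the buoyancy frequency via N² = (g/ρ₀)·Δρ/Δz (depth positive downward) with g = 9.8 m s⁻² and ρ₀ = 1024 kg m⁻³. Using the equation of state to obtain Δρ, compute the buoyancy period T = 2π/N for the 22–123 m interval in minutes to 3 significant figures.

ΔT = +3.6 K, ΔS = +3.88 psu (deep − shallow).
Δρ/ρ₀ = −αΔT + βΔS = -7.56 × 10⁻⁴ + 3.0652 × 10⁻³ = 2.3092 × 10⁻³, so Δρ ≈ 2.365 kg m⁻³.
N² = (g/ρ₀)·Δρ/Δz = g·(Δρ/ρ₀)/Δz = 9.8 × 2.3092 × 10⁻³ / 101 = 2.2406 × 10⁻⁴ s⁻².
N = √(2.2406 × 10⁻⁴) = 0.014969 rad s⁻¹ → T = 2π/N = 419.75 s = 6.9958 min ≈ 7.00 min.

7.00 min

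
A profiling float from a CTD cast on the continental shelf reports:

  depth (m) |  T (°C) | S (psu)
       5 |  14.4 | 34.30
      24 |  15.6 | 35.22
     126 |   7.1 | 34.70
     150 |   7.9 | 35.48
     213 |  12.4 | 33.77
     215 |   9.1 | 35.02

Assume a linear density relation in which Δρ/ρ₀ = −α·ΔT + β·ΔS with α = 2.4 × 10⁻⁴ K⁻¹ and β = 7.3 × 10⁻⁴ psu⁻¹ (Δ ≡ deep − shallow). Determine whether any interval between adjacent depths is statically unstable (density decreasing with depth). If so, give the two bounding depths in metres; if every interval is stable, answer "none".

150–213 m

Evaluate Δρ/ρ₀ = −αΔT + βΔS across each adjacent pair:
  5–24 m: −αΔT+βΔS = −(2.4 × 10⁻⁴)(+1.2)+(7.3 × 10⁻⁴)(+0.92) = 3.8 × 10⁻⁴ → stable
  24–126 m: −αΔT+βΔS = −(2.4 × 10⁻⁴)(-8.5)+(7.3 × 10⁻⁴)(-0.52) = 1.7 × 10⁻³ → stable
  126–150 m: −αΔT+βΔS = −(2.4 × 10⁻⁴)(+0.8)+(7.3 × 10⁻⁴)(+0.78) = 3.8 × 10⁻⁴ → stable
  150–213 m: −αΔT+βΔS = −(2.4 × 10⁻⁴)(+4.5)+(7.3 × 10⁻⁴)(-1.71) = -2.3 × 10⁻³ → UNSTABLE
  213–215 m: −αΔT+βΔS = −(2.4 × 10⁻⁴)(-3.3)+(7.3 × 10⁻⁴)(+1.25) = 1.7 × 10⁻³ → stable
The 150–213 m interval has Δρ < 0: lighter water underlies denser water.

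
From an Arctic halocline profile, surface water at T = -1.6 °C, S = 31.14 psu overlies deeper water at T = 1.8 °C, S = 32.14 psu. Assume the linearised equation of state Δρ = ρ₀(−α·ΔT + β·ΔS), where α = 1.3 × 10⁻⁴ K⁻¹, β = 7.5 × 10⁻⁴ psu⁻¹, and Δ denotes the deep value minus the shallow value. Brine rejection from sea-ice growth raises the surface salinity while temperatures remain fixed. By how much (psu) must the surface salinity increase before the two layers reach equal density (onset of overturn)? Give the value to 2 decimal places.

0.41 psu

Neutral buoyancy requires −α(T_deep − T_surf) + β(S_deep − S_surf′) = 0.
S_surf′ = S_deep − (α/β)·ΔT = 32.14 − (1.3 × 10⁻⁴/7.5 × 10⁻⁴)·(+3.4) = 31.5507 psu.
Increase required: 31.5507 − 31.14 = 0.4107 psu.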